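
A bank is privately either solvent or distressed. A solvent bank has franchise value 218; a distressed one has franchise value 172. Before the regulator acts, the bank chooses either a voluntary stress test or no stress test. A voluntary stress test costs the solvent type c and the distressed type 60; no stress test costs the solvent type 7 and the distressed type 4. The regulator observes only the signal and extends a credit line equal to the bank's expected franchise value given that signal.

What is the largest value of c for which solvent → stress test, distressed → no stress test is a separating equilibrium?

Under separation: stress test → solvent (pays 218); no stress test → distressed (pays 172).
Distressed: 172 − 4 = 168 ≥ 218 − 60 = 158. Holds regardless of c. ✓
Solvent: 218 − c ≥ 172 − 7, so c ≤ 218 − 165 = 53.

53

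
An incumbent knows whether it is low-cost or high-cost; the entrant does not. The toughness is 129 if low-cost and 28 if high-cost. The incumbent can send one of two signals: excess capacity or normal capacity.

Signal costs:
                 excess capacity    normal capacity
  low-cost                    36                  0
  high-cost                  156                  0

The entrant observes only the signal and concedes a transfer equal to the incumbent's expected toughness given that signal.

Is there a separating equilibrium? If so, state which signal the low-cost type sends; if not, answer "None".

excess capacity

Try low-cost → excess capacity, high-cost → normal capacity:
  If types separate, excess capacity earns payment 129 and normal capacity earns 28.
  Low-cost: excess capacity gives 129 − 36 = 93; normal capacity gives 28 − 0 = 28. No deviation. ✓
  High-cost: normal capacity gives 28 − 0 = 28; excess capacity gives 129 − 156 = -27. No deviation. ✓
Both hold — the low-cost type sends excess capacity.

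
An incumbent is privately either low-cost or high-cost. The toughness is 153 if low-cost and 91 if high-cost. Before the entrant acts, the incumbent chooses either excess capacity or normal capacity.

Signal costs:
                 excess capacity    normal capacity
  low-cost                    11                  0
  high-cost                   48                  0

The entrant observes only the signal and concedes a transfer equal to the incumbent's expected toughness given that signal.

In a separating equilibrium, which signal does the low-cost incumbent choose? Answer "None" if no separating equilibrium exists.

Try low-cost → excess capacity, high-cost → normal capacity:
  If types separate, excess capacity earns payment 153 and normal capacity earns 91.
  Low-cost: excess capacity gives 153 − 11 = 142; normal capacity gives 91 − 0 = 91. No deviation. ✓
  High-cost: normal capacity gives 91 − 0 = 91; excess capacity gives 153 − 48 = 105. Would deviate. ✗
Try low-cost → normal capacity, high-cost → excess capacity:
  If types separate, normal capacity earns payment 153 and excess capacity earns 91.
  Low-cost: normal capacity gives 153 − 0 = 153; excess capacity gives 91 − 11 = 80. No deviation. ✓
  High-cost: excess capacity gives 91 − 48 = 43; normal capacity gives 153 − 0 = 153. Would deviate. ✗
Neither assignment is incentive-compatible.

None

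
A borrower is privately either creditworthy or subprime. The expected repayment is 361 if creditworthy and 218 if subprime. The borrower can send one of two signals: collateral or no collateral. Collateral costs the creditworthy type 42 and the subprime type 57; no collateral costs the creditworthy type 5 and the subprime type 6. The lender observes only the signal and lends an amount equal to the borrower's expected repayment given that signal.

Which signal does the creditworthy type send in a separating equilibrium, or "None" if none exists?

Try creditworthy → collateral, subprime → no collateral:
  Under separation the lender infers type exactly: collateral → creditworthy (pays 361), no collateral → subprime (pays 218).
  Creditworthy: collateral gives 361 − 42 = 319; no collateral gives 218 − 5 = 213. No deviation. ✓
  Subprime: no collateral gives 218 − 6 = 212; collateral gives 361 − 57 = 304. Would deviate. ✗
Try creditworthy → no collateral, subprime → collateral:
  Under separation the lender infers type exactly: no collateral → creditworthy (pays 361), collateral → subprime (pays 218).
  Creditworthy: no collateral gives 361 − 5 = 356; collateral gives 218 − 42 = 176. No deviation. ✓
  Subprime: collateral gives 218 − 57 = 161; no collateral gives 361 − 6 = 355. Would deviate. ✗
Neither assignment is incentive-compatible.

None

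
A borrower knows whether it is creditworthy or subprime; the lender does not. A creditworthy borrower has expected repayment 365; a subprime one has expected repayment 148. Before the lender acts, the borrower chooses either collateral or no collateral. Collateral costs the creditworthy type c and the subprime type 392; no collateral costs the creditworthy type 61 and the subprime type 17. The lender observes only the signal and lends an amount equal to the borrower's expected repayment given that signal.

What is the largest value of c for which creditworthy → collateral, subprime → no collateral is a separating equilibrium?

Under separation: collateral → creditworthy (pays 365); no collateral → subprime (pays 148).
Subprime: 148 − 17 = 131 ≥ 365 − 392 = -27. Holds regardless of c. ✓
Creditworthy: 365 − c ≥ 148 − 61, so c ≤ 365 − 87 = 278.

278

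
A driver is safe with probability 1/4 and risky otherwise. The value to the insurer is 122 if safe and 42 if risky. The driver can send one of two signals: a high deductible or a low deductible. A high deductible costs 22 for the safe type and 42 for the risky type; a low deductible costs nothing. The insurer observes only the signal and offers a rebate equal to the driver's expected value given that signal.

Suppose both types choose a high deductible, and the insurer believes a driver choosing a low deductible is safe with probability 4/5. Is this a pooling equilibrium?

At the pooled signal (high deductible) the insurer holds the prior 1/4 and pays 1/4·122 + 3/4·42 = 62. Off-path (low deductible) belief 4/5 gives 4/5·122 + 1/5·42 = 106.
Safe: high deductible gives 62 − 22 = 40; low deductible gives 106 − 0 = 106. Deviates. ✗
Risky: high deductible gives 62 − 42 = 20; low deductible gives 106 − 0 = 106. Deviates. ✗

No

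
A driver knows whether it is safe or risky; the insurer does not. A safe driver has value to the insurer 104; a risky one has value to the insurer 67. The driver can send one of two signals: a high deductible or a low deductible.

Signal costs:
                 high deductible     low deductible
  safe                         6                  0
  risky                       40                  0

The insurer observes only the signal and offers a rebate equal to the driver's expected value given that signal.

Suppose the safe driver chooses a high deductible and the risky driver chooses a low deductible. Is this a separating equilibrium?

Yes

Under separation the insurer infers type exactly: high deductible → safe (pays 104), low deductible → risky (pays 67).
Safe: high deductible gives 104 − 6 = 98; low deductible gives 67 − 0 = 67. No deviation. ✓
Risky: low deductible gives 67 − 0 = 67; high deductible gives 104 − 40 = 64. No deviation. ✓
Neither type gains from mimicking the other.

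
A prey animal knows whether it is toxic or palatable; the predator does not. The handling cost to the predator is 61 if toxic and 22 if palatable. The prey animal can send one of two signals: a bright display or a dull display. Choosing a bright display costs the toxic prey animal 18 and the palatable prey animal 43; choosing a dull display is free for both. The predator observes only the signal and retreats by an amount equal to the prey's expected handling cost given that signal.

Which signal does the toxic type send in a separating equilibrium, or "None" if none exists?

bright display

Try toxic → bright display, palatable → dull display:
  Under separation the predator infers type exactly: bright display → toxic (pays 61), dull display → palatable (pays 22).
  Toxic: bright display gives 61 − 18 = 43; dull display gives 22 − 0 = 22. No deviation. ✓
  Palatable: dull display gives 22 − 0 = 22; bright display gives 61 − 43 = 18. No deviation. ✓
Both hold — the toxic type sends bright display.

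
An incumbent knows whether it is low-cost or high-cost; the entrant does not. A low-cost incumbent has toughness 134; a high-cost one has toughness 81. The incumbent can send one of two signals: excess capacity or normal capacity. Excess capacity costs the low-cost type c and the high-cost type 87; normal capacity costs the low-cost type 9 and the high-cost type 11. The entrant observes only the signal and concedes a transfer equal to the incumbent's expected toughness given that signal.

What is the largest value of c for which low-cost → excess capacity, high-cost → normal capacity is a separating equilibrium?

62

Under separation: excess capacity → low-cost (pays 134); normal capacity → high-cost (pays 81).
High-cost: 81 − 11 = 70 ≥ 134 − 87 = 47. Holds regardless of c. ✓
Low-cost: 134 − c ≥ 81 − 9, so c ≤ 134 − 72 = 62.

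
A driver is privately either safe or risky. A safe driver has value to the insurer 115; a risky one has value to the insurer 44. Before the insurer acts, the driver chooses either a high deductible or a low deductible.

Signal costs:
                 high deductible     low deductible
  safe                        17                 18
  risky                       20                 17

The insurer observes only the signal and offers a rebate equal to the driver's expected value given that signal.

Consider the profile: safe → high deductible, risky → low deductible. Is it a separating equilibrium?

No

If types separate, high deductible earns payment 115 and low deductible earns 44.
Safe: high deductible gives 115 − 17 = 98; low deductible gives 44 − 18 = 26. No deviation. ✓
Risky: low deductible gives 44 − 17 = 27; high deductible gives 115 − 20 = 95. Would deviate. ✗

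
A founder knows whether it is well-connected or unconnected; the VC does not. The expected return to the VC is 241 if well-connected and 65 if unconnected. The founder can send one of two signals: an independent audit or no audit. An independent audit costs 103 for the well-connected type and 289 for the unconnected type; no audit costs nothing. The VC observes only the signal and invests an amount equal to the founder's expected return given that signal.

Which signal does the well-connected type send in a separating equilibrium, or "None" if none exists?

Try well-connected → audit, unconnected → no audit:
  If types separate, audit earns payment 241 and no audit earns 65.
  Well-connected: audit gives 241 − 103 = 138; no audit gives 65 − 0 = 65. No deviation. ✓
  Unconnected: no audit gives 65 − 0 = 65; audit gives 241 − 289 = -48. No deviation. ✓
Both hold — the well-connected type sends audit.

audit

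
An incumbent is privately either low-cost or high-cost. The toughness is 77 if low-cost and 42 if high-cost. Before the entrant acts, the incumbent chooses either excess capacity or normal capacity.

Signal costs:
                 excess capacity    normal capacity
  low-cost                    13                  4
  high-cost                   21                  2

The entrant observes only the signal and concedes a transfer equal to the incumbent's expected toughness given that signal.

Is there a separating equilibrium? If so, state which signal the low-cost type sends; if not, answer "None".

Try low-cost → excess capacity, high-cost → normal capacity:
  If types separate, excess capacity earns payment 77 and normal capacity earns 42.
  Low-cost: excess capacity gives 77 − 13 = 64; normal capacity gives 42 − 4 = 38. No deviation. ✓
  High-cost: normal capacity gives 42 − 2 = 40; excess capacity gives 77 − 21 = 56. Would deviate. ✗
Try low-cost → normal capacity, high-cost → excess capacity:
  If types separate, normal capacity earns payment 77 and excess capacity earns 42.
  Low-cost: normal capacity gives 77 − 4 = 73; excess capacity gives 42 − 13 = 29. No deviation. ✓
  High-cost: excess capacity gives 42 − 21 = 21; normal capacity gives 77 − 2 = 75. Would deviate. ✗
Neither assignment is incentive-compatible.

None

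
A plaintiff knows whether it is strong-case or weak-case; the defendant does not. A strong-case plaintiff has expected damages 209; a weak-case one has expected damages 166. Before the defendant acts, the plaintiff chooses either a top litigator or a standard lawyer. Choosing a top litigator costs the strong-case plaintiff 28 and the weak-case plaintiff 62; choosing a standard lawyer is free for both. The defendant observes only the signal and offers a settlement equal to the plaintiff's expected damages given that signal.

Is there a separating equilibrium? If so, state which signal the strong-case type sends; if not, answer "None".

top litigator

Try strong-case → top litigator, weak-case → standard lawyer:
  Under separation the defendant infers type exactly: top litigator → strong-case (pays 209), standard lawyer → weak-case (pays 166).
  Strong-case: top litigator gives 209 − 28 = 181; standard lawyer gives 166 − 0 = 166. No deviation. ✓
  Weak-case: standard lawyer gives 166 − 0 = 166; top litigator gives 209 − 62 = 147. No deviation. ✓
Both hold — the strong-case type sends top litigator.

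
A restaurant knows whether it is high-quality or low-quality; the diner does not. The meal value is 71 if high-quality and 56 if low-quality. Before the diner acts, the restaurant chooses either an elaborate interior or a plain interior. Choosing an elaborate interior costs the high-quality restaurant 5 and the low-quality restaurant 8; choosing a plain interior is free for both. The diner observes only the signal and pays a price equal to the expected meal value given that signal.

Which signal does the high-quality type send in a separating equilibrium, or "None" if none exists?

Try high-quality → elaborate interior, low-quality → plain interior:
  If types separate, elaborate interior earns payment 71 and plain interior earns 56.
  High-quality: elaborate interior gives 71 − 5 = 66; plain interior gives 56 − 0 = 56. No deviation. ✓
  Low-quality: plain interior gives 56 − 0 = 56; elaborate interior gives 71 − 8 = 63. Would deviate. ✗
Try high-quality → plain interior, low-quality → elaborate interior:
  If types separate, plain interior earns payment 71 and elaborate interior earns 56.
  High-quality: plain interior gives 71 − 0 = 71; elaborate interior gives 56 − 5 = 51. No deviation. ✓
  Low-quality: elaborate interior gives 56 − 8 = 48; plain interior gives 71 − 0 = 71. Would deviate. ✗
Neither assignment is incentive-compatible.

None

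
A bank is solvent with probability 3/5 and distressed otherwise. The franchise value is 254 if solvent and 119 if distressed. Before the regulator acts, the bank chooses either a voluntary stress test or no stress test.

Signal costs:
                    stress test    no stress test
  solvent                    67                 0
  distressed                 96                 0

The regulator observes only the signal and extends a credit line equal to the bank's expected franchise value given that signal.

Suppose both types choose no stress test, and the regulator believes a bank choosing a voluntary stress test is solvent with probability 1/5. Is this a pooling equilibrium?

At the pooled signal (no stress test) the regulator holds the prior 3/5 and pays 3/5·254 + 2/5·119 = 200. Off-path (stress test) belief 1/5 gives 1/5·254 + 4/5·119 = 146.
Solvent: no stress test gives 200 − 0 = 200; stress test gives 146 − 67 = 79. Stays. ✓
Distressed: no stress test gives 200 − 0 = 200; stress test gives 146 − 96 = 50. Stays. ✓

Yes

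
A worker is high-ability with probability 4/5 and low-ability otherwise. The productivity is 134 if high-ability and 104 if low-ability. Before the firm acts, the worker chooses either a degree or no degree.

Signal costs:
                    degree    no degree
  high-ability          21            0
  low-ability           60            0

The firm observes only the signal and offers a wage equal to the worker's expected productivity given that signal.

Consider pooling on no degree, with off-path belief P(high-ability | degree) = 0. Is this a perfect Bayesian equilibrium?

Yes

At the pooled signal (no degree) the firm holds the prior 4/5 and pays 4/5·134 + 1/5·104 = 128. Off-path (degree) belief 0 gives 0·134 + 1·104 = 104.
High-ability: no degree gives 128 − 0 = 128; degree gives 104 − 21 = 83. Stays. ✓
Low-ability: no degree gives 128 − 0 = 128; degree gives 104 − 60 = 44. Stays. ✓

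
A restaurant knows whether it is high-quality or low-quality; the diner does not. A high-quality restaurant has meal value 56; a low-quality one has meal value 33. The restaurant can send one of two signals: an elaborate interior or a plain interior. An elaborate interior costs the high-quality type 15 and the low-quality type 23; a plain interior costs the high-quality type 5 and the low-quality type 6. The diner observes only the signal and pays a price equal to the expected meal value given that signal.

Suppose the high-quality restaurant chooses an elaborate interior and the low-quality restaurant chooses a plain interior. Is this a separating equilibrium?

No

Under separation the diner infers type exactly: elaborate interior → high-quality (pays 56), plain interior → low-quality (pays 33).
High-quality: elaborate interior gives 56 − 15 = 41; plain interior gives 33 − 5 = 28. No deviation. ✓
Low-quality: plain interior gives 33 − 6 = 27; elaborate interior gives 56 − 23 = 33. Would deviate. ✗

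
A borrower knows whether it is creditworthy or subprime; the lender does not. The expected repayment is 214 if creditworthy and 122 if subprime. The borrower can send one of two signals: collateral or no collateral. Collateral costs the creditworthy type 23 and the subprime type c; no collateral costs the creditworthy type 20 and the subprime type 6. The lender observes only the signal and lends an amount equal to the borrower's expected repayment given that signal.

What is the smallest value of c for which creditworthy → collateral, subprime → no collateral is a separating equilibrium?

Under separation: collateral → creditworthy (pays 214); no collateral → subprime (pays 122).
Creditworthy: 214 − 23 = 191 ≥ 122 − 20 = 102. Holds regardless of c. ✓
Subprime: 122 − 6 ≥ 214 − c, so c ≥ 214 − 116 = 98.

98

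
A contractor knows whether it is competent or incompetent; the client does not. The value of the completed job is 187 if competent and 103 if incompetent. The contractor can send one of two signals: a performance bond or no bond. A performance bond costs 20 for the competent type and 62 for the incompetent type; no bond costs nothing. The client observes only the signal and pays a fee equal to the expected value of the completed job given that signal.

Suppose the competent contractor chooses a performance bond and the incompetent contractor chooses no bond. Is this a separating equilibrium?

No

If types separate, bond earns payment 187 and no bond earns 103.
Competent: bond gives 187 − 20 = 167; no bond gives 103 − 0 = 103. No deviation. ✓
Incompetent: no bond gives 103 − 0 = 103; bond gives 187 − 62 = 125. Would deviate. ✗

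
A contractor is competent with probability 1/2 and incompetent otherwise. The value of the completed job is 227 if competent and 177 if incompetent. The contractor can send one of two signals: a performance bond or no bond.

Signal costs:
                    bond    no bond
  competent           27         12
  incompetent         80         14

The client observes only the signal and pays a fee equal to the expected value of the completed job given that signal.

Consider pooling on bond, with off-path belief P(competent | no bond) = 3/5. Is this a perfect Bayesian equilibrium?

No

At the pooled signal (bond) the client holds the prior 1/2 and pays 1/2·227 + 1/2·177 = 202. Off-path (no bond) belief 3/5 gives 3/5·227 + 2/5·177 = 207.
Competent: bond gives 202 − 27 = 175; no bond gives 207 − 12 = 195. Deviates. ✗
Incompetent: bond gives 202 − 80 = 122; no bond gives 207 − 14 = 193. Deviates. ✗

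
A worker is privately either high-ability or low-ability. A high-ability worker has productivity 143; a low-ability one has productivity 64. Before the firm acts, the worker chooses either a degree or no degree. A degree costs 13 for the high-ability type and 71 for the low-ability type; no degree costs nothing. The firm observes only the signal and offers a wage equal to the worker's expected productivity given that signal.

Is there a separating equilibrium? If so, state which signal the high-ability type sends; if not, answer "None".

Try high-ability → degree, low-ability → no degree:
  Under separation the firm infers type exactly: degree → high-ability (pays 143), no degree → low-ability (pays 64).
  High-ability: degree gives 143 − 13 = 130; no degree gives 64 − 0 = 64. No deviation. ✓
  Low-ability: no degree gives 64 − 0 = 64; degree gives 143 − 71 = 72. Would deviate. ✗
Try high-ability → no degree, low-ability → degree:
  Under separation the firm infers type exactly: no degree → high-ability (pays 143), degree → low-ability (pays 64).
  High-ability: no degree gives 143 − 0 = 143; degree gives 64 − 13 = 51. No deviation. ✓
  Low-ability: degree gives 64 − 71 = -7; no degree gives 143 − 0 = 143. Would deviate. ✗
Neither assignment is incentive-compatible.

None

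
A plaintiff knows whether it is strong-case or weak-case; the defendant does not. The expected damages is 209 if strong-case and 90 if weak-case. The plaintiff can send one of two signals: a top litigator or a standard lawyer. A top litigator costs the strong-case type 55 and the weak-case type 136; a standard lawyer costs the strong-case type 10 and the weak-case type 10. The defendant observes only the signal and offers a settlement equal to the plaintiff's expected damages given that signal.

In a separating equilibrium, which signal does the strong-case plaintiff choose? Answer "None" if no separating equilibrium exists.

top litigator

Try strong-case → top litigator, weak-case → standard lawyer:
  Under separation the defendant infers type exactly: top litigator → strong-case (pays 209), standard lawyer → weak-case (pays 90).
  Strong-case: top litigator gives 209 − 55 = 154; standard lawyer gives 90 − 10 = 80. No deviation. ✓
  Weak-case: standard lawyer gives 90 − 10 = 80; top litigator gives 209 − 136 = 73. No deviation. ✓
Both hold — the strong-case type sends top litigator.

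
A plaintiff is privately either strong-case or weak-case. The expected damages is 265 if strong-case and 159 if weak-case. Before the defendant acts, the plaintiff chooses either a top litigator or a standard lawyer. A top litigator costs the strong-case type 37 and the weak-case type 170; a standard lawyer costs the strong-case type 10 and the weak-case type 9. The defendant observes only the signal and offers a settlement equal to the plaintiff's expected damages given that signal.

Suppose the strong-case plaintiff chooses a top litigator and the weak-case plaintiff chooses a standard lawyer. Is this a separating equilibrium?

Yes

Under separation the defendant infers type exactly: top litigator → strong-case (pays 265), standard lawyer → weak-case (pays 159).
Strong-case: top litigator gives 265 − 37 = 228; standard lawyer gives 159 − 10 = 149. No deviation. ✓
Weak-case: standard lawyer gives 159 − 9 = 150; top litigator gives 265 − 170 = 95. No deviation. ✓
Both incentive constraints hold.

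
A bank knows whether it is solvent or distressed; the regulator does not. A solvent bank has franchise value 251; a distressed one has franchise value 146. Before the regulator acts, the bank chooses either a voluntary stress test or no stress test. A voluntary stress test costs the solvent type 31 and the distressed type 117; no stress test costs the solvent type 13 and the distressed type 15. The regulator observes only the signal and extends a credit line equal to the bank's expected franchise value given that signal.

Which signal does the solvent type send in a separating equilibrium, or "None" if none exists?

Try solvent → stress test, distressed → no stress test:
  If types separate, stress test earns payment 251 and no stress test earns 146.
  Solvent: stress test gives 251 − 31 = 220; no stress test gives 146 − 13 = 133. No deviation. ✓
  Distressed: no stress test gives 146 − 15 = 131; stress test gives 251 − 117 = 134. Would deviate. ✗
Try solvent → no stress test, distressed → stress test:
  If types separate, no stress test earns payment 251 and stress test earns 146.
  Solvent: no stress test gives 251 − 13 = 238; stress test gives 146 − 31 = 115. No deviation. ✓
  Distressed: stress test gives 146 − 117 = 29; no stress test gives 251 − 15 = 236. Would deviate. ✗
Neither assignment is incentive-compatible.

None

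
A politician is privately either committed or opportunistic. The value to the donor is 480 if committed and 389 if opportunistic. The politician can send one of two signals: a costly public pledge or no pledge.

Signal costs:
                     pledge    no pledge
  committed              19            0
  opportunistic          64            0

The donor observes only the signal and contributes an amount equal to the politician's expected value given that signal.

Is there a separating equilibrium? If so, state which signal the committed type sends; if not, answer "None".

Try committed → pledge, opportunistic → no pledge:
  Under separation the donor infers type exactly: pledge → committed (pays 480), no pledge → opportunistic (pays 389).
  Committed: pledge gives 480 − 19 = 461; no pledge gives 389 − 0 = 389. No deviation. ✓
  Opportunistic: no pledge gives 389 − 0 = 389; pledge gives 480 − 64 = 416. Would deviate. ✗
Try committed → no pledge, opportunistic → pledge:
  Under separation the donor infers type exactly: no pledge → committed (pays 480), pledge → opportunistic (pays 389).
  Committed: no pledge gives 480 − 0 = 480; pledge gives 389 − 19 = 370. No deviation. ✓
  Opportunistic: pledge gives 389 − 64 = 325; no pledge gives 480 − 0 = 480. Would deviate. ✗
Neither assignment is incentive-compatible.

None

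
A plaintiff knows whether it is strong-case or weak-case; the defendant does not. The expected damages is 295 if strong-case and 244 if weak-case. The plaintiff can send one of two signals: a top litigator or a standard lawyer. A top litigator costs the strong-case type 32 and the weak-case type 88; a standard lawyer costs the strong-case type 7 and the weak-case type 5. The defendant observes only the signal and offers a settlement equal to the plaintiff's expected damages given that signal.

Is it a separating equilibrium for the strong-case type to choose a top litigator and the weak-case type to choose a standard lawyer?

Under separation the defendant infers type exactly: top litigator → strong-case (pays 295), standard lawyer → weak-case (pays 244).
Strong-case: top litigator gives 295 − 32 = 263; standard lawyer gives 244 − 7 = 237. No deviation. ✓
Weak-case: standard lawyer gives 244 − 5 = 239; top litigator gives 295 − 88 = 207. No deviation. ✓
Neither type gains from mimicking the other.

Yes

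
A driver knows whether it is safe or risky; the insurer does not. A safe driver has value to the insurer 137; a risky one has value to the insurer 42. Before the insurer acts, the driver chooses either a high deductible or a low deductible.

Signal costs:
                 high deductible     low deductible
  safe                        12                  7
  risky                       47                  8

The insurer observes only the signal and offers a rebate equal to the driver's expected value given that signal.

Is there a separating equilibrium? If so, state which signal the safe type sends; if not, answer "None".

Try safe → high deductible, risky → low deductible:
  If types separate, high deductible earns payment 137 and low deductible earns 42.
  Safe: high deductible gives 137 − 12 = 125; low deductible gives 42 − 7 = 35. No deviation. ✓
  Risky: low deductible gives 42 − 8 = 34; high deductible gives 137 − 47 = 90. Would deviate. ✗
Try safe → low deductible, risky → high deductible:
  If types separate, low deductible earns payment 137 and high deductible earns 42.
  Safe: low deductible gives 137 − 7 = 130; high deductible gives 42 − 12 = 30. No deviation. ✓
  Risky: high deductible gives 42 − 47 = -5; low deductible gives 137 − 8 = 129. Would deviate. ✗
Neither assignment is incentive-compatible.

None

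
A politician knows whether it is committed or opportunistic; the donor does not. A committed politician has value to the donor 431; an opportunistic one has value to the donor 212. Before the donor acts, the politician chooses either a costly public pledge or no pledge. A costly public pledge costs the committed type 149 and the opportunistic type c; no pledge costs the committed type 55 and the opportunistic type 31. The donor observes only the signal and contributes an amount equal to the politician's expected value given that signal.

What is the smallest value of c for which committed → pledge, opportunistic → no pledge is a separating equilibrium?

250

Under separation: pledge → committed (pays 431); no pledge → opportunistic (pays 212).
Committed: 431 − 149 = 282 ≥ 212 − 55 = 157. Holds regardless of c. ✓
Opportunistic: 212 − 31 ≥ 431 − c, so c ≥ 431 − 181 = 250.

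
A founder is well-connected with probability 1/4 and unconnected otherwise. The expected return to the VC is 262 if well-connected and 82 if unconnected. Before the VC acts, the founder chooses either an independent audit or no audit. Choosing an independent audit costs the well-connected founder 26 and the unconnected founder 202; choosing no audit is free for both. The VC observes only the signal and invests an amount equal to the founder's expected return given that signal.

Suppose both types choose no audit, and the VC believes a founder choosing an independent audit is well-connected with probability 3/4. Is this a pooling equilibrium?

On the equilibrium path (no audit) the VC holds the prior 1/4 and pays 1/4·262 + 3/4·82 = 127. Off-path (audit) belief 3/4 gives 3/4·262 + 1/4·82 = 217.
Well-connected: no audit gives 127 − 0 = 127; audit gives 217 − 26 = 191. Deviates. ✗
Unconnected: no audit gives 127 − 0 = 127; audit gives 217 − 202 = 15. Stays. ✓

No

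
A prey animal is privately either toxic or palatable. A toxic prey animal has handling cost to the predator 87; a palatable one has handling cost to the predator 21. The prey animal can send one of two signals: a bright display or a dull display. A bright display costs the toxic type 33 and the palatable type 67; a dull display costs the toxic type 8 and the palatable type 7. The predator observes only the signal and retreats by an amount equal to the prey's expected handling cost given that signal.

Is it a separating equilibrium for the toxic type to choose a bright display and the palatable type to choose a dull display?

No

If types separate, bright display earns payment 87 and dull display earns 21.
Toxic: bright display gives 87 − 33 = 54; dull display gives 21 − 8 = 13. No deviation. ✓
Palatable: dull display gives 21 − 7 = 14; bright display gives 87 − 67 = 20. Would deviate. ✗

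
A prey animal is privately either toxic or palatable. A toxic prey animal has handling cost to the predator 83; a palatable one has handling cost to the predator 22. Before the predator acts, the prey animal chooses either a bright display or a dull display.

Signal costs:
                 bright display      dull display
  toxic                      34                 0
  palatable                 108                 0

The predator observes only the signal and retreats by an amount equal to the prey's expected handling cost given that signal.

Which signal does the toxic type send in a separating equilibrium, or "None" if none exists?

Try toxic → bright display, palatable → dull display:
  Under separation the predator infers type exactly: bright display → toxic (pays 83), dull display → palatable (pays 22).
  Toxic: bright display gives 83 − 34 = 49; dull display gives 22 − 0 = 22. No deviation. ✓
  Palatable: dull display gives 22 − 0 = 22; bright display gives 83 − 108 = -25. No deviation. ✓
Both hold — the toxic type sends bright display.

bright display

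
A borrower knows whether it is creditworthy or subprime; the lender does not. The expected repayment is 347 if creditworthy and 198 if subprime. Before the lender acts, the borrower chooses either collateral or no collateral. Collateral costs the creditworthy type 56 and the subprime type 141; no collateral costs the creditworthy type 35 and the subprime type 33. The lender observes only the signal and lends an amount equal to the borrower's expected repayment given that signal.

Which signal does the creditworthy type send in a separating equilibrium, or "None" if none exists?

Try creditworthy → collateral, subprime → no collateral:
  If types separate, collateral earns payment 347 and no collateral earns 198.
  Creditworthy: collateral gives 347 − 56 = 291; no collateral gives 198 − 35 = 163. No deviation. ✓
  Subprime: no collateral gives 198 − 33 = 165; collateral gives 347 − 141 = 206. Would deviate. ✗
Try creditworthy → no collateral, subprime → collateral:
  If types separate, no collateral earns payment 347 and collateral earns 198.
  Creditworthy: no collateral gives 347 − 35 = 312; collateral gives 198 − 56 = 142. No deviation. ✓
  Subprime: collateral gives 198 − 141 = 57; no collateral gives 347 − 33 = 314. Would deviate. ✗
Neither assignment is incentive-compatible.

None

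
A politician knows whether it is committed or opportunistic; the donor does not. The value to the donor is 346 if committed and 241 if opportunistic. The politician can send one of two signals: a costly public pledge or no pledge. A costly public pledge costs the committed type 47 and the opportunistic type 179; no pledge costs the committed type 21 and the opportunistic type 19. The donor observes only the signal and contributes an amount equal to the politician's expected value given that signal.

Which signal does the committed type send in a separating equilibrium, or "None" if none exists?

Try committed → pledge, opportunistic → no pledge:
  Under separation the donor infers type exactly: pledge → committed (pays 346), no pledge → opportunistic (pays 241).
  Committed: pledge gives 346 − 47 = 299; no pledge gives 241 − 21 = 220. No deviation. ✓
  Opportunistic: no pledge gives 241 − 19 = 222; pledge gives 346 − 179 = 167. No deviation. ✓
Both hold — the committed type sends pledge.

pledge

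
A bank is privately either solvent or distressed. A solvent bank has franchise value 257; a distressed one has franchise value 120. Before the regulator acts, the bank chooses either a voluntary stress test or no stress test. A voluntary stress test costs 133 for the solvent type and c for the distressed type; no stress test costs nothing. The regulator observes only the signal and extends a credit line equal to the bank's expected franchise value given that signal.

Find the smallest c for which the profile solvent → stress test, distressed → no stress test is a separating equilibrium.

137

Under separation: stress test → solvent (pays 257); no stress test → distressed (pays 120).
Solvent: 257 − 133 = 124 ≥ 120 − 0 = 120. Holds regardless of c. ✓
Distressed: 120 − 0 ≥ 257 − c, so c ≥ 257 − 120 = 137.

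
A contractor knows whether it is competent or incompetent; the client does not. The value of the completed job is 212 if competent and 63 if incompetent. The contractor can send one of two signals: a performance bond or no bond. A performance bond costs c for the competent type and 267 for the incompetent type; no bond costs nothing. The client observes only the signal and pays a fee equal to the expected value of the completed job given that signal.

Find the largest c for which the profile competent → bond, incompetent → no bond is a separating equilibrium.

Under separation: bond → competent (pays 212); no bond → incompetent (pays 63).
Incompetent: 63 − 0 = 63 ≥ 212 − 267 = -55. Holds regardless of c. ✓
Competent: 212 − c ≥ 63 − 0, so c ≤ 212 − 63 = 149.

149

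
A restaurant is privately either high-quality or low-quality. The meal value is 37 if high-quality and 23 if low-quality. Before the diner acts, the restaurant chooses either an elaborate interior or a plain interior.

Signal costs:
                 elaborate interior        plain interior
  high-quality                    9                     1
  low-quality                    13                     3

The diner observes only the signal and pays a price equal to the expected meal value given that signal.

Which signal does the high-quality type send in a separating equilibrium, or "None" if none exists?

Try high-quality → elaborate interior, low-quality → plain interior:
  If types separate, elaborate interior earns payment 37 and plain interior earns 23.
  High-quality: elaborate interior gives 37 − 9 = 28; plain interior gives 23 − 1 = 22. No deviation. ✓
  Low-quality: plain interior gives 23 − 3 = 20; elaborate interior gives 37 − 13 = 24. Would deviate. ✗
Try high-quality → plain interior, low-quality → elaborate interior:
  If types separate, plain interior earns payment 37 and elaborate interior earns 23.
  High-quality: plain interior gives 37 − 1 = 36; elaborate interior gives 23 − 9 = 14. No deviation. ✓
  Low-quality: elaborate interior gives 23 − 13 = 10; plain interior gives 37 − 3 = 34. Would deviate. ✗
Neither assignment is incentive-compatible.

None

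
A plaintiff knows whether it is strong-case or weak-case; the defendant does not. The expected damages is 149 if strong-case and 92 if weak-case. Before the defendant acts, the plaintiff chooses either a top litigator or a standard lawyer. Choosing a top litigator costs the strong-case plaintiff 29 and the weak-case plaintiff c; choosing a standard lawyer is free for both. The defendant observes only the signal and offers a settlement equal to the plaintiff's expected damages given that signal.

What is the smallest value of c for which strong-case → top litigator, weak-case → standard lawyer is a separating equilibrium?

Under separation: top litigator → strong-case (pays 149); standard lawyer → weak-case (pays 92).
Strong-case: 149 − 29 = 120 ≥ 92 − 0 = 92. Holds regardless of c. ✓
Weak-case: 92 − 0 ≥ 149 − c, so c ≥ 149 − 92 = 57.

57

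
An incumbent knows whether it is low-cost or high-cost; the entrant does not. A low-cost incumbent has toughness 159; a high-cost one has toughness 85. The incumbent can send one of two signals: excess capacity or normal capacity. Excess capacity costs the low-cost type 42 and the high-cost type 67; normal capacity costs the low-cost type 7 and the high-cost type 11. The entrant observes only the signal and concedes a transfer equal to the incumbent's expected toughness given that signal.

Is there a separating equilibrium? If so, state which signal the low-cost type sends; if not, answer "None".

None

Try low-cost → excess capacity, high-cost → normal capacity:
  If types separate, excess capacity earns payment 159 and normal capacity earns 85.
  Low-cost: excess capacity gives 159 − 42 = 117; normal capacity gives 85 − 7 = 78. No deviation. ✓
  High-cost: normal capacity gives 85 − 11 = 74; excess capacity gives 159 − 67 = 92. Would deviate. ✗
Try low-cost → normal capacity, high-cost → excess capacity:
  If types separate, normal capacity earns payment 159 and excess capacity earns 85.
  Low-cost: normal capacity gives 159 − 7 = 152; excess capacity gives 85 − 42 = 43. No deviation. ✓
  High-cost: excess capacity gives 85 − 67 = 18; normal capacity gives 159 − 11 = 148. Would deviate. ✗
Neither assignment is incentive-compatible.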